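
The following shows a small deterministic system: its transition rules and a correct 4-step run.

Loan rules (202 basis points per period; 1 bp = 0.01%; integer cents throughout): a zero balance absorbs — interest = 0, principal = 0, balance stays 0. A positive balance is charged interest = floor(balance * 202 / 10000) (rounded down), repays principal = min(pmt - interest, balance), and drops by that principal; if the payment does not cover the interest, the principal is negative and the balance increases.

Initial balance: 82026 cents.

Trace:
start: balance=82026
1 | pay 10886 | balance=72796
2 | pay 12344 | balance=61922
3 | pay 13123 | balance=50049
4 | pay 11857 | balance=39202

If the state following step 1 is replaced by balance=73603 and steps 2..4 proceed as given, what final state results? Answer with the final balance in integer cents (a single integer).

state after step 1 := balance=73603
2 | pay 12344 | balance=62745
3 | pay 13123 | balance=50889
4 | pay 11857 | balance=40059

40059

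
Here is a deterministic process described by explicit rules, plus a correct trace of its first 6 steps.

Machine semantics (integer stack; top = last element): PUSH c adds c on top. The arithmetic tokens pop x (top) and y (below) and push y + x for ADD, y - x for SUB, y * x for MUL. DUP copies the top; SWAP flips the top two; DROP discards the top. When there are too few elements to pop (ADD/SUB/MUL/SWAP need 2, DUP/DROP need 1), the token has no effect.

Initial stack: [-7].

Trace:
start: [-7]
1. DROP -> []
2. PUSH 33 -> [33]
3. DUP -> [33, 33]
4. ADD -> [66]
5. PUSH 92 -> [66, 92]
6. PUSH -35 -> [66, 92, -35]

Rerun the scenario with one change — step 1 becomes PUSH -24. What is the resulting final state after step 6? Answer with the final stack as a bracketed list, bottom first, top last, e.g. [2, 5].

(re-executing from step 1 with the substitution; state before step 1: [-7])
1. PUSH -24 -> [-7, -24]
2. PUSH 33 -> [-7, -24, 33]
3. DUP -> [-7, -24, 33, 33]
4. ADD -> [-7, -24, 66]
5. PUSH 92 -> [-7, -24, 66, 92]
6. PUSH -35 -> [-7, -24, 66, 92, -35]

[-7, -24, 66, 92, -35]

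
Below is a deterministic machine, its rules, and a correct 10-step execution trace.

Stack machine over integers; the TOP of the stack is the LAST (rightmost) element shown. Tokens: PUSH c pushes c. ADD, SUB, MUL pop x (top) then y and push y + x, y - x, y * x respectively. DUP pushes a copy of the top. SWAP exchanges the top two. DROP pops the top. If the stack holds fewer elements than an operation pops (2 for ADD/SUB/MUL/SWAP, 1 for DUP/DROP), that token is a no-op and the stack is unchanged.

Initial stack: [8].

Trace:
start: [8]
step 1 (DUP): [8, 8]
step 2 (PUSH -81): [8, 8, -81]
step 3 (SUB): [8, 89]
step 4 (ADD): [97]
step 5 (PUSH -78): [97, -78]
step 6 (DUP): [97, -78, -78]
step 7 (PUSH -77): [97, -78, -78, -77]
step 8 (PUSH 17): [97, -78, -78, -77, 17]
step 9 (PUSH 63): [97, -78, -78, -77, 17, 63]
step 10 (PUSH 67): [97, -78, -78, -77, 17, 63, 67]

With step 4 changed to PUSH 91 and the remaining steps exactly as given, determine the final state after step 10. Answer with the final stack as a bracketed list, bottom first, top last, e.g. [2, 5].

(re-executing from step 4 with the substitution; state before step 4: [8, 89])
step 4 (PUSH 91): [8, 89, 91]
step 5 (PUSH -78): [8, 89, 91, -78]
step 6 (DUP): [8, 89, 91, -78, -78]
step 7 (PUSH -77): [8, 89, 91, -78, -78, -77]
step 8 (PUSH 17): [8, 89, 91, -78, -78, -77, 17]
step 9 (PUSH 63): [8, 89, 91, -78, -78, -77, 17, 63]
step 10 (PUSH 67): [8, 89, 91, -78, -78, -77, 17, 63, 67]

[8, 89, 91, -78, -78, -77, 17, 63, 67]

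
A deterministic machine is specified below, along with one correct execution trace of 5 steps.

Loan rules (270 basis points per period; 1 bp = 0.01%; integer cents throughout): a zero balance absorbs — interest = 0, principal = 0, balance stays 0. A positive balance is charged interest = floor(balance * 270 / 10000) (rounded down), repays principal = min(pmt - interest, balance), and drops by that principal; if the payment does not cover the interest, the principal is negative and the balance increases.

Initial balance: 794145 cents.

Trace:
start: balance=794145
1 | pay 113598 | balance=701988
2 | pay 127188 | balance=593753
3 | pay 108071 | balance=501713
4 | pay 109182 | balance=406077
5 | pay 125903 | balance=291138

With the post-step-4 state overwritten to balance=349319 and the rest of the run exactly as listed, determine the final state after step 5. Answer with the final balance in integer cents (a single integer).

state after step 4 := balance=349319
5 | pay 125903 | balance=232847

232847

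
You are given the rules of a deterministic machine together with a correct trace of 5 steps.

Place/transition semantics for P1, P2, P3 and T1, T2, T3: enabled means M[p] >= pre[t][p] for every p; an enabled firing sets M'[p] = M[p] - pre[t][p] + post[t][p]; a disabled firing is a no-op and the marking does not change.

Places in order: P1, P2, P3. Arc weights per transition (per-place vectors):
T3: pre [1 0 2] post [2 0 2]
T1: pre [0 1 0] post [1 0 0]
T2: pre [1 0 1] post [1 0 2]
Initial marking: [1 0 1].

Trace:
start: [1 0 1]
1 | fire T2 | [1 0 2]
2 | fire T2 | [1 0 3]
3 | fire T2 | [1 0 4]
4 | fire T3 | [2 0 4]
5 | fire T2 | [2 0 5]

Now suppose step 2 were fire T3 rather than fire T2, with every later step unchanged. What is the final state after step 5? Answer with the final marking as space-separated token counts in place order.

3 0 4

(re-executing from step 2 with the substitution; state before step 2: [1 0 2])
2 | fire T3 | [2 0 2]
3 | fire T2 | [2 0 3]
4 | fire T3 | [3 0 3]
5 | fire T2 | [3 0 4]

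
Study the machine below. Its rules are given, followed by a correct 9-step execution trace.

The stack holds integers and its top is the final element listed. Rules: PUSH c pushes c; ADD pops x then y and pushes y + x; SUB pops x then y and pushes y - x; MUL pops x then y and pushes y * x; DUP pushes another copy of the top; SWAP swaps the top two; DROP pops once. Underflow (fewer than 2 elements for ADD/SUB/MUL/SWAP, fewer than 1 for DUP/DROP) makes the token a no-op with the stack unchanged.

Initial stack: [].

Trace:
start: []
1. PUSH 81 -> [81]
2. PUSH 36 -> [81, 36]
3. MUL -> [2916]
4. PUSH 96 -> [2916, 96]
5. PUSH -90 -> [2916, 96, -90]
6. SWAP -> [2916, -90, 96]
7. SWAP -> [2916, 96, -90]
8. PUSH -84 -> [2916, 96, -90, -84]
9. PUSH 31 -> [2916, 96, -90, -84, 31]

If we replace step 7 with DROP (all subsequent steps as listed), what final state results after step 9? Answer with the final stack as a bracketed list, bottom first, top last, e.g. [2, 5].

(re-executing from step 7 with the substitution; state before step 7: [2916, -90, 96])
7. DROP -> [2916, -90]
8. PUSH -84 -> [2916, -90, -84]
9. PUSH 31 -> [2916, -90, -84, 31]

[2916, -90, -84, 31]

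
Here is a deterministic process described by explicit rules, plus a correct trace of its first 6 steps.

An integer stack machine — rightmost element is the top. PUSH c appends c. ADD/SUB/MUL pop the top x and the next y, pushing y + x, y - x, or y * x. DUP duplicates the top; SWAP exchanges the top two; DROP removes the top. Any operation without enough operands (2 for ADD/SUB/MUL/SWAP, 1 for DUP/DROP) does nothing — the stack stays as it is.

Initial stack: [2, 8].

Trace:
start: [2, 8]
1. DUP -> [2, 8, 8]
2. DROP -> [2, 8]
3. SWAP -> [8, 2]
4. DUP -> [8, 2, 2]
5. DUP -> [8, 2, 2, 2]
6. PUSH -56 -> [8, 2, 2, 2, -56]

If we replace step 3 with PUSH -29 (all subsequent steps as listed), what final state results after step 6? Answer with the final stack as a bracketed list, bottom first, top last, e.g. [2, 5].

(re-executing from step 3 with the substitution; state before step 3: [2, 8])
3. PUSH -29 -> [2, 8, -29]
4. DUP -> [2, 8, -29, -29]
5. DUP -> [2, 8, -29, -29, -29]
6. PUSH -56 -> [2, 8, -29, -29, -29, -56]

[2, 8, -29, -29, -29, -56]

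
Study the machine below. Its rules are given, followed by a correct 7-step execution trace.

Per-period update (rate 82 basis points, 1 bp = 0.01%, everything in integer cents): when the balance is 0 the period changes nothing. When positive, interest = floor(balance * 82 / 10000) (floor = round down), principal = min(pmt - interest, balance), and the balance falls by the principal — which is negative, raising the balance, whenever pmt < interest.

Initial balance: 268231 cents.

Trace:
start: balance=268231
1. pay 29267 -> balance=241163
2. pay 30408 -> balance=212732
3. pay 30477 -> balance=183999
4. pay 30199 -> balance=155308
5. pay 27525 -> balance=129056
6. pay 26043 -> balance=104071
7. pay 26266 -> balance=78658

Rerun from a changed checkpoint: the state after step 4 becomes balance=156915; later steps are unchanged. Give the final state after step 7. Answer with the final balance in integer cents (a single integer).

state after step 4 := balance=156915
5. pay 27525 -> balance=130676
6. pay 26043 -> balance=105704
7. pay 26266 -> balance=80304

80304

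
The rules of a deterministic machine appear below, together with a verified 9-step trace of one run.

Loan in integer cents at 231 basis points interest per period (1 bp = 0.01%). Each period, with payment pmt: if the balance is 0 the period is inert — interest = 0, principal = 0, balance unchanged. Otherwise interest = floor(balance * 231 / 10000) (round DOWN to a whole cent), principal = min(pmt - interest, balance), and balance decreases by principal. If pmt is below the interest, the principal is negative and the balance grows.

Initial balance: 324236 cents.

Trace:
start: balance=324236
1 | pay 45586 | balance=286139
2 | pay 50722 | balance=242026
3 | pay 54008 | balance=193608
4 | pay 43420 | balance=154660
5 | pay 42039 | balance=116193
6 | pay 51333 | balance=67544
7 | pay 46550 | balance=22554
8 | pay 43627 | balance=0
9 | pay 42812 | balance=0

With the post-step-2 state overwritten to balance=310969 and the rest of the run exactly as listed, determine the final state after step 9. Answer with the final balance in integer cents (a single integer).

17054

state after step 2 := balance=310969
3 | pay 54008 | balance=264144
4 | pay 43420 | balance=226825
5 | pay 42039 | balance=190025
6 | pay 51333 | balance=143081
7 | pay 46550 | balance=99836
8 | pay 43627 | balance=58515
9 | pay 42812 | balance=17054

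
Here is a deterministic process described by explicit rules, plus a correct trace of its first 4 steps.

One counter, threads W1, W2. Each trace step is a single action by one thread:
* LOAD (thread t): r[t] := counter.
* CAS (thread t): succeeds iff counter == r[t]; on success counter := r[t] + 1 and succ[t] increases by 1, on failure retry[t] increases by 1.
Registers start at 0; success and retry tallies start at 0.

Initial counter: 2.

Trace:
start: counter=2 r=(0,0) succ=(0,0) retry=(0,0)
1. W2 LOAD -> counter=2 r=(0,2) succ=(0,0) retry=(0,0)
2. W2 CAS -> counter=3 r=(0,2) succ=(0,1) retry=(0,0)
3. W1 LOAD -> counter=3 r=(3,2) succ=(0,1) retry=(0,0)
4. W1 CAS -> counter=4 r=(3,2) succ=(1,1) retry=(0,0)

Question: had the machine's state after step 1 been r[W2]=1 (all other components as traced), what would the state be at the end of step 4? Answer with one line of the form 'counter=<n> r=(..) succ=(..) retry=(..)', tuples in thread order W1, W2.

counter=3 r=(2,1) succ=(1,0) retry=(0,1)

state after step 1 := counter=2 r=(0,1) succ=(0,0) retry=(0,0)
2. W2 CAS -> counter=2 r=(0,1) succ=(0,0) retry=(0,1)
3. W1 LOAD -> counter=2 r=(2,1) succ=(0,0) retry=(0,1)
4. W1 CAS -> counter=3 r=(2,1) succ=(1,0) retry=(0,1)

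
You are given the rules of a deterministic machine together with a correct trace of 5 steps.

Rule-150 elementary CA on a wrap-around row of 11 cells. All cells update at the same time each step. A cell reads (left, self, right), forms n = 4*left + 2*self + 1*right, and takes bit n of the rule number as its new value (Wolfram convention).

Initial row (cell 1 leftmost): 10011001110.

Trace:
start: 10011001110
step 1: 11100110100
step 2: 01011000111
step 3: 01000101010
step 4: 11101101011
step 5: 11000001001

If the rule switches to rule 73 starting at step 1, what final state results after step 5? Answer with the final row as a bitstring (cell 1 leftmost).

(re-executing steps 1..5 under rule 73; state before step 1: 10011001110)
step 1: 00011001010
step 2: 11011000000
step 3: 11011011110
step 4: 11011010010
step 5: 11011000000

11011000000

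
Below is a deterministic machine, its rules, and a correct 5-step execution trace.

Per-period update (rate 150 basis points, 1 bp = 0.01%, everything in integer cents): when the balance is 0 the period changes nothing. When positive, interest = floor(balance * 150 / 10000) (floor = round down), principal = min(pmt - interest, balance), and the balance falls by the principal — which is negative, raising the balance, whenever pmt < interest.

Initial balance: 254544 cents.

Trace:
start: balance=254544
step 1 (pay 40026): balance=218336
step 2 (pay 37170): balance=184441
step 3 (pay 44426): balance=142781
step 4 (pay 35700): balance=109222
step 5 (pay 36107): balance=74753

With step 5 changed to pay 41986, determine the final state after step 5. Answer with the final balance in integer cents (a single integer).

(re-executing from step 5 with the substitution; state before step 5: balance=109222)
step 5 (pay 41986): balance=68874

68874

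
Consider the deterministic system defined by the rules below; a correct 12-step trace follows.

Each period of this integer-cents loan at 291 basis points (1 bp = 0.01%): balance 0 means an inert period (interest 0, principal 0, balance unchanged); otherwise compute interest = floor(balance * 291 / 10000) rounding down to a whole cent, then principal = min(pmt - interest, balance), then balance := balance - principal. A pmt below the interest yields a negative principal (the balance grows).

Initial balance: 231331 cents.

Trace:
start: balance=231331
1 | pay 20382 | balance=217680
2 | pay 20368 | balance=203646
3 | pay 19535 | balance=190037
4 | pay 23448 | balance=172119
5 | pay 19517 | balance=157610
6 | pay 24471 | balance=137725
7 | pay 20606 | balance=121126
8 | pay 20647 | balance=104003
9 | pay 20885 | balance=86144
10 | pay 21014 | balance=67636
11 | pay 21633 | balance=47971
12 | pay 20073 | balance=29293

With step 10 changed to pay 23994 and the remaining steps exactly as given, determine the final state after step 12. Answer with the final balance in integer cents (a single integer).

26137

(re-executing from step 10 with the substitution; state before step 10: balance=86144)
10 | pay 23994 | balance=64656
11 | pay 21633 | balance=44904
12 | pay 20073 | balance=26137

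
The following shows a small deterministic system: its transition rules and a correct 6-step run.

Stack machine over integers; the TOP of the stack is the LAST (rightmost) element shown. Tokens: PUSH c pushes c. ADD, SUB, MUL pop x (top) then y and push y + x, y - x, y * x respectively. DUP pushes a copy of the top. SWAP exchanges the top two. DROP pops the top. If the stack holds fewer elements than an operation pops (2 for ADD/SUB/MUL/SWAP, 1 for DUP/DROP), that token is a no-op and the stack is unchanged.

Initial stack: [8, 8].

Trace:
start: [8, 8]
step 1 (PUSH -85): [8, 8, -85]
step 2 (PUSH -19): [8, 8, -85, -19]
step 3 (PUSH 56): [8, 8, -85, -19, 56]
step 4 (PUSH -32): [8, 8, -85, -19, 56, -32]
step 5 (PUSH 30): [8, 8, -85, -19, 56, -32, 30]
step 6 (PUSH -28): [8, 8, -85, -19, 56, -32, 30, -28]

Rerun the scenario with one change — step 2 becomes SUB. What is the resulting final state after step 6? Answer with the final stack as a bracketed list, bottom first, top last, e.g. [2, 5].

[8, 93, 56, -32, 30, -28]

(re-executing from step 2 with the substitution; state before step 2: [8, 8, -85])
step 2 (SUB): [8, 93]
step 3 (PUSH 56): [8, 93, 56]
step 4 (PUSH -32): [8, 93, 56, -32]
step 5 (PUSH 30): [8, 93, 56, -32, 30]
step 6 (PUSH -28): [8, 93, 56, -32, 30, -28]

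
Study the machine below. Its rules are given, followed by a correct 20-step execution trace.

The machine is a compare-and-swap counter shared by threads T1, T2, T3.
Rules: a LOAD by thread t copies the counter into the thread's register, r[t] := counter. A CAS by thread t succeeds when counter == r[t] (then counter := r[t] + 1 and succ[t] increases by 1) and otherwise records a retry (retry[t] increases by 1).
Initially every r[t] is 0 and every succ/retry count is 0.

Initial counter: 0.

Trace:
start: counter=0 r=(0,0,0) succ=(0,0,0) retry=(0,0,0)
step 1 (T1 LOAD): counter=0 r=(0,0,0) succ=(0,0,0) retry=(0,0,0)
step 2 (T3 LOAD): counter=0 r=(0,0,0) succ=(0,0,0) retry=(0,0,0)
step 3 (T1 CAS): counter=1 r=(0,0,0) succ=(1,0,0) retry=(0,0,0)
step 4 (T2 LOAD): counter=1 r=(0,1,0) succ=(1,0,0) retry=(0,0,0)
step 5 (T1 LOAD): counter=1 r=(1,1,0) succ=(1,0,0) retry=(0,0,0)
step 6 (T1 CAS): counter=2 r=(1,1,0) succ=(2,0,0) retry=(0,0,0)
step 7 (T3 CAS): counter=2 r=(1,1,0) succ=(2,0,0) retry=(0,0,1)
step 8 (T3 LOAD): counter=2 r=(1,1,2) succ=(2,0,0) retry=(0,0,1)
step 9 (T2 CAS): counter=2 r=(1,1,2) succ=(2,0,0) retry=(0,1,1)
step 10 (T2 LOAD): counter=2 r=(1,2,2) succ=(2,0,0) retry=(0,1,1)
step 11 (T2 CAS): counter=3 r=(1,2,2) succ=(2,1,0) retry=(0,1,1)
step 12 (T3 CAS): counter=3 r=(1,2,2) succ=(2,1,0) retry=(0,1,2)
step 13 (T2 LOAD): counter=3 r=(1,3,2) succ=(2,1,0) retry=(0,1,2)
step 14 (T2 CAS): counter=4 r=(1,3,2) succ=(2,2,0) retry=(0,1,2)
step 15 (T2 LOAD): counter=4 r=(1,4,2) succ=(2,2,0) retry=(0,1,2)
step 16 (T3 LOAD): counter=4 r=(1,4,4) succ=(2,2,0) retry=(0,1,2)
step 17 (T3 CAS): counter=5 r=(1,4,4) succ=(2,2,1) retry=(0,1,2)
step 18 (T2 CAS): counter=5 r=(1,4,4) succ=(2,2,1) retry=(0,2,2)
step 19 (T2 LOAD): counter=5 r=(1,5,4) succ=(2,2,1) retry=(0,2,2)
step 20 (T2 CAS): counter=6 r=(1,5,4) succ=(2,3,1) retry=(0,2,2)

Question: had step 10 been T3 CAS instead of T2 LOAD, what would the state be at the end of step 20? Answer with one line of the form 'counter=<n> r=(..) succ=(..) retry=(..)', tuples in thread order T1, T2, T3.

(re-executing from step 10 with the substitution; state before step 10: counter=2 r=(1,1,2) succ=(2,0,0) retry=(0,1,1))
step 10 (T3 CAS): counter=3 r=(1,1,2) succ=(2,0,1) retry=(0,1,1)
step 11 (T2 CAS): counter=3 r=(1,1,2) succ=(2,0,1) retry=(0,2,1)
step 12 (T3 CAS): counter=3 r=(1,1,2) succ=(2,0,1) retry=(0,2,2)
step 13 (T2 LOAD): counter=3 r=(1,3,2) succ=(2,0,1) retry=(0,2,2)
step 14 (T2 CAS): counter=4 r=(1,3,2) succ=(2,1,1) retry=(0,2,2)
step 15 (T2 LOAD): counter=4 r=(1,4,2) succ=(2,1,1) retry=(0,2,2)
step 16 (T3 LOAD): counter=4 r=(1,4,4) succ=(2,1,1) retry=(0,2,2)
step 17 (T3 CAS): counter=5 r=(1,4,4) succ=(2,1,2) retry=(0,2,2)
step 18 (T2 CAS): counter=5 r=(1,4,4) succ=(2,1,2) retry=(0,3,2)
step 19 (T2 LOAD): counter=5 r=(1,5,4) succ=(2,1,2) retry=(0,3,2)
step 20 (T2 CAS): counter=6 r=(1,5,4) succ=(2,2,2) retry=(0,3,2)

counter=6 r=(1,5,4) succ=(2,2,2) retry=(0,3,2)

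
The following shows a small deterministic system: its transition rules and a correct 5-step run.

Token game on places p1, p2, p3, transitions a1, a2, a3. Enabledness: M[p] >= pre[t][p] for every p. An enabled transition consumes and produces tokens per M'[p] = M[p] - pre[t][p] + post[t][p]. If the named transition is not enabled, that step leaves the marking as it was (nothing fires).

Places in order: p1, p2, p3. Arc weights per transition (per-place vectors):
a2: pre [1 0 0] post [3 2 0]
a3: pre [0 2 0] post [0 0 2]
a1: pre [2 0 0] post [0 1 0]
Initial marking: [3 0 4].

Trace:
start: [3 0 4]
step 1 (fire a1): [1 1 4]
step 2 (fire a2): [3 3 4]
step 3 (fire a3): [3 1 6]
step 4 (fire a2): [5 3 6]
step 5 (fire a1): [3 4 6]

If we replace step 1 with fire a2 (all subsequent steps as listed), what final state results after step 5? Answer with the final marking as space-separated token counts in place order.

(re-executing from step 1 with the substitution; state before step 1: [3 0 4])
step 1 (fire a2): [5 2 4]
step 2 (fire a2): [7 4 4]
step 3 (fire a3): [7 2 6]
step 4 (fire a2): [9 4 6]
step 5 (fire a1): [7 5 6]

7 5 6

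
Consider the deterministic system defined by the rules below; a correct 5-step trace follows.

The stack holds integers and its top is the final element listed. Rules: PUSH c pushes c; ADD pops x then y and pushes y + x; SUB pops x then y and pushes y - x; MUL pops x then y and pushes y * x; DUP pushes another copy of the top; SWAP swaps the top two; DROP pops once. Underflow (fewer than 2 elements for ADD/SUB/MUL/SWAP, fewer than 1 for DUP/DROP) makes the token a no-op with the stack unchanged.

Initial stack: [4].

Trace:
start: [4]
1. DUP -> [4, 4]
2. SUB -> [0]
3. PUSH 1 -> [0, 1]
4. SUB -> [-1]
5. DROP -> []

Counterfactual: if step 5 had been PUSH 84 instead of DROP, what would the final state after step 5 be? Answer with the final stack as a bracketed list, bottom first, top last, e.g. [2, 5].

(re-executing from step 5 with the substitution; state before step 5: [-1])
5. PUSH 84 -> [-1, 84]

[-1, 84]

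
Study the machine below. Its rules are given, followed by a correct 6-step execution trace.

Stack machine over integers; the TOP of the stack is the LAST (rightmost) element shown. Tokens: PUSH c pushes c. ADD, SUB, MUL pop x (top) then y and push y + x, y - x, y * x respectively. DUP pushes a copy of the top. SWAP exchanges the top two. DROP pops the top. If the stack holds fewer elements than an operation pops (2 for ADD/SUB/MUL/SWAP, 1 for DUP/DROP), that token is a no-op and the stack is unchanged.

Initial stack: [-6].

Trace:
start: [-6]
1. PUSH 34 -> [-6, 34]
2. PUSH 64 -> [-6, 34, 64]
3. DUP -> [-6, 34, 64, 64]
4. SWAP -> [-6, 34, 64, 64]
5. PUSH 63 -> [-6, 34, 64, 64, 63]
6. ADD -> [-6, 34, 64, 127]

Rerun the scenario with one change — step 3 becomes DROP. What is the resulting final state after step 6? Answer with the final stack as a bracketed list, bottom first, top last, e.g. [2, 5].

[34, 57]

(re-executing from step 3 with the substitution; state before step 3: [-6, 34, 64])
3. DROP -> [-6, 34]
4. SWAP -> [34, -6]
5. PUSH 63 -> [34, -6, 63]
6. ADD -> [34, 57]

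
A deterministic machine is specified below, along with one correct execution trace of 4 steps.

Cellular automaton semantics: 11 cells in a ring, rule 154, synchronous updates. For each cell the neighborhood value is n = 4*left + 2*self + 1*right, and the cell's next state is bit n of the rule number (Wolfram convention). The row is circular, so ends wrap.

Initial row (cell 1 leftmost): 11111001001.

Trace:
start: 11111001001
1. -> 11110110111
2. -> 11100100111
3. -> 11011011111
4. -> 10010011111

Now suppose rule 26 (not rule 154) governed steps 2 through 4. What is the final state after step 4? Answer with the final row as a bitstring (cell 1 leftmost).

(re-executing steps 2..4 under rule 26; state before step 2: 11110110111)
2. -> 00000100100
3. -> 00001011010
4. -> 00010010001

00010010001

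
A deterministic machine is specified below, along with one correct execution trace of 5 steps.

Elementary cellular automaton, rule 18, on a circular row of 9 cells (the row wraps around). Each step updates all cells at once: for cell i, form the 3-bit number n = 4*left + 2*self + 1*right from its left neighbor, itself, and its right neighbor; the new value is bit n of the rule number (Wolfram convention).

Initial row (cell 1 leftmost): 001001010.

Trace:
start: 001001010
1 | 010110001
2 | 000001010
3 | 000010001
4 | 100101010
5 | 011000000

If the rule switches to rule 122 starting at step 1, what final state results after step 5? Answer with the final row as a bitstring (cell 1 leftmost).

100000011

(re-executing steps 1..5 under rule 122; state before step 1: 001001010)
1 | 010110101
2 | 101111010
3 | 011001101
4 | 111111110
5 | 100000011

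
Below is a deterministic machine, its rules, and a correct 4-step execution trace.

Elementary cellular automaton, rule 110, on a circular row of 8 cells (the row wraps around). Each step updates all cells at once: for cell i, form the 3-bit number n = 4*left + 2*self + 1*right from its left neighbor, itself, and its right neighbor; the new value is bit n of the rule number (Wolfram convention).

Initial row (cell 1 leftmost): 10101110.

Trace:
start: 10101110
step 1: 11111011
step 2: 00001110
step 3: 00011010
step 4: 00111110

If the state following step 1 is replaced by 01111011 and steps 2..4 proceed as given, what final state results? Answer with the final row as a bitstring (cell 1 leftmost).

11111000

state after step 1 := 01111011
step 2: 11001111
step 3: 01011000
step 4: 11111000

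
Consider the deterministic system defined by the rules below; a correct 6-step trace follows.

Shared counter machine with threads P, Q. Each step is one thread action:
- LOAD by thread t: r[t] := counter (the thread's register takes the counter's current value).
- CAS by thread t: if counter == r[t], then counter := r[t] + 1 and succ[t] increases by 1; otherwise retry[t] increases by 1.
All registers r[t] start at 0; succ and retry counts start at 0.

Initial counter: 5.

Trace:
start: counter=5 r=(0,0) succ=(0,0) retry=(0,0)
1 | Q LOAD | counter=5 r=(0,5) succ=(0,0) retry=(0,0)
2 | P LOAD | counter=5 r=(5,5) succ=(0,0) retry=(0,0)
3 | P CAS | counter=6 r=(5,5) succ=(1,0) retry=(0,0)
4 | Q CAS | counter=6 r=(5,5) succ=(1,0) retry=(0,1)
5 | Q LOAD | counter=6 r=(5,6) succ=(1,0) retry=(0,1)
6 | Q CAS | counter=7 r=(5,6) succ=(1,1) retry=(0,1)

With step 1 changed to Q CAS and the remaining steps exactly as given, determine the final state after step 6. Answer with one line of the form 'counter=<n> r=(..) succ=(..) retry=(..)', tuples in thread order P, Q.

counter=7 r=(5,6) succ=(1,1) retry=(0,2)

(re-executing from step 1 with the substitution; state before step 1: counter=5 r=(0,0) succ=(0,0) retry=(0,0))
1 | Q CAS | counter=5 r=(0,0) succ=(0,0) retry=(0,1)
2 | P LOAD | counter=5 r=(5,0) succ=(0,0) retry=(0,1)
3 | P CAS | counter=6 r=(5,0) succ=(1,0) retry=(0,1)
4 | Q CAS | counter=6 r=(5,0) succ=(1,0) retry=(0,2)
5 | Q LOAD | counter=6 r=(5,6) succ=(1,0) retry=(0,2)
6 | Q CAS | counter=7 r=(5,6) succ=(1,1) retry=(0,2)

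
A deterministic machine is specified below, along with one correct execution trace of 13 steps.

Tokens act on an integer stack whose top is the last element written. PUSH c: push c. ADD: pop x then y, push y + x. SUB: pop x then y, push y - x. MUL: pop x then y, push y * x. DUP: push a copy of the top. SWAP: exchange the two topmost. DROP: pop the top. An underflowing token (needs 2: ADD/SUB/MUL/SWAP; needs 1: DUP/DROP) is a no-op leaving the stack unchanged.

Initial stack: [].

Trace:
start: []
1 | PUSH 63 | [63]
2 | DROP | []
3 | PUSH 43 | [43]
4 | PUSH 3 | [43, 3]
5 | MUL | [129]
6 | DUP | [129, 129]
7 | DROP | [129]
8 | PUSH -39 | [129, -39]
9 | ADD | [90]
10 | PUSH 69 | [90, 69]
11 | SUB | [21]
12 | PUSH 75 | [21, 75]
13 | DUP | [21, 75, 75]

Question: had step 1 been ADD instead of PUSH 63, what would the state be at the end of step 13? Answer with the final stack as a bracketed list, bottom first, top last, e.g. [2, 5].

[21, 75, 75]

(re-executing from step 1 with the substitution; state before step 1: [])
1 | ADD | []
2 | DROP | []
3 | PUSH 43 | [43]
4 | PUSH 3 | [43, 3]
5 | MUL | [129]
6 | DUP | [129, 129]
7 | DROP | [129]
8 | PUSH -39 | [129, -39]
9 | ADD | [90]
10 | PUSH 69 | [90, 69]
11 | SUB | [21]
12 | PUSH 75 | [21, 75]
13 | DUP | [21, 75, 75]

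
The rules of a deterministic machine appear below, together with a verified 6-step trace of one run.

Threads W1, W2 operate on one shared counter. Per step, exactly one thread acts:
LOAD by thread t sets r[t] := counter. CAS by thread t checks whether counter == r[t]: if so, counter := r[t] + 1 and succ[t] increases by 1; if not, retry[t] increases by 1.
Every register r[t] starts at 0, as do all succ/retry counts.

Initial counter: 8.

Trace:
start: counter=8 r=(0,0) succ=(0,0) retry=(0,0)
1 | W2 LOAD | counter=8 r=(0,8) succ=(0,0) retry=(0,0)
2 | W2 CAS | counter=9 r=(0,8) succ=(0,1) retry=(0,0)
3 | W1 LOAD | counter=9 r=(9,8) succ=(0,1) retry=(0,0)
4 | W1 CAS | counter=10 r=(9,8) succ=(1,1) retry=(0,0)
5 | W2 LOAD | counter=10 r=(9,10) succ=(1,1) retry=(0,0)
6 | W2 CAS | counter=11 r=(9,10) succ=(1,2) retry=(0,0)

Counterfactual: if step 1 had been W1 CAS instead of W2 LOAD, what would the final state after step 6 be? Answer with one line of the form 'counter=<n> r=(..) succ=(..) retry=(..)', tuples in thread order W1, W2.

(re-executing from step 1 with the substitution; state before step 1: counter=8 r=(0,0) succ=(0,0) retry=(0,0))
1 | W1 CAS | counter=8 r=(0,0) succ=(0,0) retry=(1,0)
2 | W2 CAS | counter=8 r=(0,0) succ=(0,0) retry=(1,1)
3 | W1 LOAD | counter=8 r=(8,0) succ=(0,0) retry=(1,1)
4 | W1 CAS | counter=9 r=(8,0) succ=(1,0) retry=(1,1)
5 | W2 LOAD | counter=9 r=(8,9) succ=(1,0) retry=(1,1)
6 | W2 CAS | counter=10 r=(8,9) succ=(1,1) retry=(1,1)

counter=10 r=(8,9) succ=(1,1) retry=(1,1)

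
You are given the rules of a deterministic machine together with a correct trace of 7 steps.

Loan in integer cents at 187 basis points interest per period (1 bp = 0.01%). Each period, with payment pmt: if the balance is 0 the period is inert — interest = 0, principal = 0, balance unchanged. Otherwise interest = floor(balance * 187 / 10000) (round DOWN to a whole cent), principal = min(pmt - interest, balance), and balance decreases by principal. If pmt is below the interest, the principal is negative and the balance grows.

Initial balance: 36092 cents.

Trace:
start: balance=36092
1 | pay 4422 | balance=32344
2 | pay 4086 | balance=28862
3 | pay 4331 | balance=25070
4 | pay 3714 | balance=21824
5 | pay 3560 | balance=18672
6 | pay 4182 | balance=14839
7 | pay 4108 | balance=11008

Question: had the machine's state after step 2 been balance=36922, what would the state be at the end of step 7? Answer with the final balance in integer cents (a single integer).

state after step 2 := balance=36922
3 | pay 4331 | balance=33281
4 | pay 3714 | balance=30189
5 | pay 3560 | balance=27193
6 | pay 4182 | balance=23519
7 | pay 4108 | balance=19850

19850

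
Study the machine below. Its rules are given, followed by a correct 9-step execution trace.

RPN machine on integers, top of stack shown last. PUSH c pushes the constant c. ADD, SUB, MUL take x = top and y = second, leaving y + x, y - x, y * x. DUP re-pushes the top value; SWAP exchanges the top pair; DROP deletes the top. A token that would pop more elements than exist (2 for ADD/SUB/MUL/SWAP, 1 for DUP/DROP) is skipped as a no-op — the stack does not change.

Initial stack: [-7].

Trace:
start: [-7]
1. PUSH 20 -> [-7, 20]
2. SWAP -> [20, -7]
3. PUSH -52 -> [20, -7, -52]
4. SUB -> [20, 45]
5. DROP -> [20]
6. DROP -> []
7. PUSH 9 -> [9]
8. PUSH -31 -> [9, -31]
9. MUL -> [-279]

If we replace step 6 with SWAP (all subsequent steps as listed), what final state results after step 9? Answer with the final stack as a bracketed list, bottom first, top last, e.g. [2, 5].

(re-executing from step 6 with the substitution; state before step 6: [20])
6. SWAP -> [20]
7. PUSH 9 -> [20, 9]
8. PUSH -31 -> [20, 9, -31]
9. MUL -> [20, -279]

[20, -279]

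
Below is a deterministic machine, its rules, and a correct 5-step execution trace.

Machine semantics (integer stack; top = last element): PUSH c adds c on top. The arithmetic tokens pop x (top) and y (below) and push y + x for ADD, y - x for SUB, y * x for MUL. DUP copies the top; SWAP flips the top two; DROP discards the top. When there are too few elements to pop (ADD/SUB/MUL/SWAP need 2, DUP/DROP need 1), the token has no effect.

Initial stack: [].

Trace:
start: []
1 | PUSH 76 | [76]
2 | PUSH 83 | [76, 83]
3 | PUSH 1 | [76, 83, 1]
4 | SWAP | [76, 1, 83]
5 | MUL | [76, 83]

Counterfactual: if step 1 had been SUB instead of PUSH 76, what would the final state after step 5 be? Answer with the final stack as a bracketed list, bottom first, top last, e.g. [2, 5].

(re-executing from step 1 with the substitution; state before step 1: [])
1 | SUB | []
2 | PUSH 83 | [83]
3 | PUSH 1 | [83, 1]
4 | SWAP | [1, 83]
5 | MUL | [83]

[83]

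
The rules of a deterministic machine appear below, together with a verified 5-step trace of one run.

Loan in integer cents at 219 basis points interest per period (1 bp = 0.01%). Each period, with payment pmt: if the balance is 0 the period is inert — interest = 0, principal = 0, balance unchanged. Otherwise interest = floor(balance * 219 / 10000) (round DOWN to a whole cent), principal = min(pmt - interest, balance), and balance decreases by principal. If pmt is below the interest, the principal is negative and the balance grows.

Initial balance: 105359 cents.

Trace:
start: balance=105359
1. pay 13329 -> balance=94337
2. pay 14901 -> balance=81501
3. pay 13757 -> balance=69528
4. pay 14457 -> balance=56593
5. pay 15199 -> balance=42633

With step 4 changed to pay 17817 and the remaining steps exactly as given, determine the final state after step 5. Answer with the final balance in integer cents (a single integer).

(re-executing from step 4 with the substitution; state before step 4: balance=69528)
4. pay 17817 -> balance=53233
5. pay 15199 -> balance=39199

39199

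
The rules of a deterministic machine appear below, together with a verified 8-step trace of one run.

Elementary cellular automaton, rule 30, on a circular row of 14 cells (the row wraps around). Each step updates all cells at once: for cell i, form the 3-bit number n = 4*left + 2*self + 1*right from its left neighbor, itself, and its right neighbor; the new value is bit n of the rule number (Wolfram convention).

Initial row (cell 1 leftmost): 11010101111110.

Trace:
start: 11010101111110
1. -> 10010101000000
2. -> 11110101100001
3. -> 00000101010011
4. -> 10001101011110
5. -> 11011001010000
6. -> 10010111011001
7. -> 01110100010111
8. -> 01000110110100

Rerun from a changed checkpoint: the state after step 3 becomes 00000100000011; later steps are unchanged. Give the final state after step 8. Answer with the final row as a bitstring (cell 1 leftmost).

11000110000111

state after step 3 := 00000100000011
4. -> 10001110000110
5. -> 11011001001100
6. -> 10010111111011
7. -> 01110100000010
8. -> 11000110000111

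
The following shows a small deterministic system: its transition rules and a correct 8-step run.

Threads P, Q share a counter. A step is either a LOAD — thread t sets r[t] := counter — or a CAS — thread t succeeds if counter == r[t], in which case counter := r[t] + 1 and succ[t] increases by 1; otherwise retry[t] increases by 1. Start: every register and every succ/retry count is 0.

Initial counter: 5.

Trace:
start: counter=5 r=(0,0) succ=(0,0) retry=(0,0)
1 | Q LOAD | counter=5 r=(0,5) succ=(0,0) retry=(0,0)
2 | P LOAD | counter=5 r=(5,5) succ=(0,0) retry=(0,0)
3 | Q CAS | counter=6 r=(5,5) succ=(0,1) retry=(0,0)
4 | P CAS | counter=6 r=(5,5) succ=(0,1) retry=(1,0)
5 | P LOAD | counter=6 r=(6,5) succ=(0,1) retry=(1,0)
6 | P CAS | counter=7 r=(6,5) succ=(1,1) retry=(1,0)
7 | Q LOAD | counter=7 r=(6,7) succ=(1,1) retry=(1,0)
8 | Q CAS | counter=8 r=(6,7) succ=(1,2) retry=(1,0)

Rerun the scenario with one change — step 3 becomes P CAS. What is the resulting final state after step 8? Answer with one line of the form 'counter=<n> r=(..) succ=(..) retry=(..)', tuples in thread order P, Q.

(re-executing from step 3 with the substitution; state before step 3: counter=5 r=(5,5) succ=(0,0) retry=(0,0))
3 | P CAS | counter=6 r=(5,5) succ=(1,0) retry=(0,0)
4 | P CAS | counter=6 r=(5,5) succ=(1,0) retry=(1,0)
5 | P LOAD | counter=6 r=(6,5) succ=(1,0) retry=(1,0)
6 | P CAS | counter=7 r=(6,5) succ=(2,0) retry=(1,0)
7 | Q LOAD | counter=7 r=(6,7) succ=(2,0) retry=(1,0)
8 | Q CAS | counter=8 r=(6,7) succ=(2,1) retry=(1,0)

counter=8 r=(6,7) succ=(2,1) retry=(1,0)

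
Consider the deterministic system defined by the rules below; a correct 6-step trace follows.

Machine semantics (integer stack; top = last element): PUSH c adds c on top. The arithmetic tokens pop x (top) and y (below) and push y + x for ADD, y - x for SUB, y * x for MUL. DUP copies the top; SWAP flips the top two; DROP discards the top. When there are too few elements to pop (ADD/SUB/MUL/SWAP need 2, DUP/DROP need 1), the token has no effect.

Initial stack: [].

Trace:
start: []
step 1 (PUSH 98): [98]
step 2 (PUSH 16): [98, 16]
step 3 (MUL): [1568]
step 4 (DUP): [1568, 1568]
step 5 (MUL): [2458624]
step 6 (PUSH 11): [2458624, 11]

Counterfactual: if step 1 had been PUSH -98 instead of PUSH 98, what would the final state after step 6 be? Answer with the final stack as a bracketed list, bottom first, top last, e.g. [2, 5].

(re-executing from step 1 with the substitution; state before step 1: [])
step 1 (PUSH -98): [-98]
step 2 (PUSH 16): [-98, 16]
step 3 (MUL): [-1568]
step 4 (DUP): [-1568, -1568]
step 5 (MUL): [2458624]
step 6 (PUSH 11): [2458624, 11]

[2458624, 11]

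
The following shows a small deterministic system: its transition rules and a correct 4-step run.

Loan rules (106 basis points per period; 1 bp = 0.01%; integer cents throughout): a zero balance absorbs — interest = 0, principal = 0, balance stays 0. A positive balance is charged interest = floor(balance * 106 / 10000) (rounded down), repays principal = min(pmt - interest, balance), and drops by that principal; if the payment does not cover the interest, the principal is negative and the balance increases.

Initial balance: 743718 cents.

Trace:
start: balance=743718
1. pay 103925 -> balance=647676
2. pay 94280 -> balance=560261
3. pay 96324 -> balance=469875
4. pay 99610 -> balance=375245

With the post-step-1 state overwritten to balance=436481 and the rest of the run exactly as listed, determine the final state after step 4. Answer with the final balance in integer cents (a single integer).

state after step 1 := balance=436481
2. pay 94280 -> balance=346827
3. pay 96324 -> balance=254179
4. pay 99610 -> balance=157263

157263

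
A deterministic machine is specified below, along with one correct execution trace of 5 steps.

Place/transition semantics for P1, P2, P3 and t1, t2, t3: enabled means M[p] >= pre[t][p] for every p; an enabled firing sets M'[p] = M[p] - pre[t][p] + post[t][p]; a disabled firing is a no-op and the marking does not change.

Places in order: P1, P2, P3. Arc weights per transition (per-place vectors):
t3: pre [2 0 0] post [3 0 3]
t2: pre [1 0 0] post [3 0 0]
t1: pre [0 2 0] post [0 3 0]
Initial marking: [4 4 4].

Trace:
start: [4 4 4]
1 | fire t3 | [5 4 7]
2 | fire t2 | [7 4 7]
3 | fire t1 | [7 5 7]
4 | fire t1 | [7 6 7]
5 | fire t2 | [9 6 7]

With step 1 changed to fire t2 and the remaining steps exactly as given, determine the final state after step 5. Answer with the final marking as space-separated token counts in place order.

(re-executing from step 1 with the substitution; state before step 1: [4 4 4])
1 | fire t2 | [6 4 4]
2 | fire t2 | [8 4 4]
3 | fire t1 | [8 5 4]
4 | fire t1 | [8 6 4]
5 | fire t2 | [10 6 4]

10 6 4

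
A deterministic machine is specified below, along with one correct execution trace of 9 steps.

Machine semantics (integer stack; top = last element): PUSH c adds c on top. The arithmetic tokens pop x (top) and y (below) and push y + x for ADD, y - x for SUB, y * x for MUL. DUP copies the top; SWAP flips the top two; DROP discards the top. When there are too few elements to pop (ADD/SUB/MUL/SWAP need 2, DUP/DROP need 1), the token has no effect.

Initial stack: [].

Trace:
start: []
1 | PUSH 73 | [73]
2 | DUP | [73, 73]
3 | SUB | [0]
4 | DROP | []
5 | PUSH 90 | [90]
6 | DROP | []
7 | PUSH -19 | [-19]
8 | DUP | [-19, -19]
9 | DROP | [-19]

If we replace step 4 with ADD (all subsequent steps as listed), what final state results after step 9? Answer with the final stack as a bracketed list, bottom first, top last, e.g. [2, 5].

(re-executing from step 4 with the substitution; state before step 4: [0])
4 | ADD | [0]
5 | PUSH 90 | [0, 90]
6 | DROP | [0]
7 | PUSH -19 | [0, -19]
8 | DUP | [0, -19, -19]
9 | DROP | [0, -19]

[0, -19]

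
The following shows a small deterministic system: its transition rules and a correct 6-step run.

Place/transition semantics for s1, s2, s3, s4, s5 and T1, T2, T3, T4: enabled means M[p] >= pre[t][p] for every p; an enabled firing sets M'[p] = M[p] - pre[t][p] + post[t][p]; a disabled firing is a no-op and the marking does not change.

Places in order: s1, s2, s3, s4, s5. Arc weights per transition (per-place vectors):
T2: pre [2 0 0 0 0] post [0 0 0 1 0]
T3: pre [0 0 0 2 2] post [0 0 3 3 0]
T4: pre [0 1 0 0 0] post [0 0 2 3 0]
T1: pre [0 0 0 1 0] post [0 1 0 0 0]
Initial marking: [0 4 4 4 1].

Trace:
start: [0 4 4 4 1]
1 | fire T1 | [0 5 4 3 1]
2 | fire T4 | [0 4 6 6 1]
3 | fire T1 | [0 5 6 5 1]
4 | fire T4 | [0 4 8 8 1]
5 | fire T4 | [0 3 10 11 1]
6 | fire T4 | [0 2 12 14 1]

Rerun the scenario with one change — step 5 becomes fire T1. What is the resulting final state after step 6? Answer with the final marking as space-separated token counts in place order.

0 4 10 10 1

(re-executing from step 5 with the substitution; state before step 5: [0 4 8 8 1])
5 | fire T1 | [0 5 8 7 1]
6 | fire T4 | [0 4 10 10 1]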